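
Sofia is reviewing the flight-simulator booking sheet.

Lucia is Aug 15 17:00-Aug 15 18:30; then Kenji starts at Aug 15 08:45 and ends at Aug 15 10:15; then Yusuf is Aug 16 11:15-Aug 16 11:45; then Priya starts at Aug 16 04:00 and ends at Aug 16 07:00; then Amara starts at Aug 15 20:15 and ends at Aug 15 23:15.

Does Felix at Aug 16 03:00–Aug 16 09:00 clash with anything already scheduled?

Yes — it overlaps Priya

Kenji: ends Aug 15 10:15 at or before Felix starts Aug 16 03:00 → clear.
Lucia: ends Aug 15 18:30 at or before Felix starts Aug 16 03:00 → clear.
Amara: ends Aug 15 23:15 at or before Felix starts Aug 16 03:00 → clear.
Priya: starts Aug 16 04:00 before Felix ends Aug 16 09:00, and ends Aug 16 07:00 after Felix starts Aug 16 03:00 → overlap.
Yusuf: starts Aug 16 11:15 at or after Felix ends Aug 16 09:00 → clear.
Felix overlaps Priya.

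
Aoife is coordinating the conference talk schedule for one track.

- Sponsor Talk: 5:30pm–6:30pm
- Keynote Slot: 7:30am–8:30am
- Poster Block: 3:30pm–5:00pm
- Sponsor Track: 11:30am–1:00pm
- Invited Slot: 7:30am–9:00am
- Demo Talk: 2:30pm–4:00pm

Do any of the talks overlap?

Sorted by start: Invited Slot, Keynote Slot, Sponsor Track, Demo Talk, Poster Block, Sponsor Talk.
Keynote Slot starts before Invited Slot ends → Invited Slot and Keynote Slot overlap.
That's a conflict, so the schedule is not conflict-free.

Yes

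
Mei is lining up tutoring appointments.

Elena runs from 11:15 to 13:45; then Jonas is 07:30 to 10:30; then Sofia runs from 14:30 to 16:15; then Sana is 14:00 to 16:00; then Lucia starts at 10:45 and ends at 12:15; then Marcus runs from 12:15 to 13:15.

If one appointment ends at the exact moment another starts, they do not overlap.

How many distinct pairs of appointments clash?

3

Sorted by start: Jonas, Lucia, Elena, Marcus, Sana, Sofia.
Lucia starts after Jonas ends, so nothing later overlaps Jonas either.
Elena starts before Lucia ends → Lucia and Elena overlap.
Marcus starts exactly when Lucia ends (back-to-back, no overlap), so nothing later overlaps Lucia either.
Marcus starts before Elena ends → Elena and Marcus overlap.
Sana starts after Elena ends, so nothing later overlaps Elena either.
Sana starts after Marcus ends, so nothing later overlaps Marcus either.
Sofia starts before Sana ends → Sana and Sofia overlap.
Overlapping pairs: Elena & Lucia, Elena & Marcus, Sana & Sofia — 3 in total.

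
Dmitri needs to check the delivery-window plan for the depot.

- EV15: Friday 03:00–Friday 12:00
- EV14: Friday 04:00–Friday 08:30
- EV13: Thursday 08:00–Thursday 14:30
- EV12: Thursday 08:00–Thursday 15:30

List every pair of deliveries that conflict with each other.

Sorted by start: EV12, EV13, EV15, EV14.
EV13 starts before EV12 ends → EV12 and EV13 overlap.
EV15 starts after EV12 ends — done with EV12.
EV15 starts after EV13 ends — done with EV13.
EV14 starts before EV15 ends → EV15 and EV14 overlap.

EV12 & EV13, EV14 & EV15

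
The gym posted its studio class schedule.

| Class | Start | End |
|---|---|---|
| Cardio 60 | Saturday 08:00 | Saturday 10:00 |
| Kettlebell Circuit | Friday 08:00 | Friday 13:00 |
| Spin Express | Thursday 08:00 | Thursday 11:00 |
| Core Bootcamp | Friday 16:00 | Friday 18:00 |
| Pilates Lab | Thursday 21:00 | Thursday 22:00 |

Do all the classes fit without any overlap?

Yes

Sorted by start: Spin Express, Pilates Lab, Kettlebell Circuit, Core Bootcamp, Cardio 60.
Pilates Lab starts after Spin Express ends — done with Spin Express.
Kettlebell Circuit starts after Pilates Lab ends — done with Pilates Lab.
Core Bootcamp starts after Kettlebell Circuit ends — done with Kettlebell Circuit.
Cardio 60 starts after Core Bootcamp ends.
Every pair is clear; the schedule has no overlaps.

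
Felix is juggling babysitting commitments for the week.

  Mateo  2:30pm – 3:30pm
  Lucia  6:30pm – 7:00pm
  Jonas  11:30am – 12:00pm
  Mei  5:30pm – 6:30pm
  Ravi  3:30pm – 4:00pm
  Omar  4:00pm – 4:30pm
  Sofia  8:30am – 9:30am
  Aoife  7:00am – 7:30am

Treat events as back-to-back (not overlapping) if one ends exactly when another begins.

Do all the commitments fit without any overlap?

Yes

Sorted by start: Aoife, Sofia, Jonas, Mateo, Ravi, Omar, Mei, Lucia.
Sofia starts after Aoife ends; Aoife is clear from here.
Jonas starts after Sofia ends; Sofia is clear from here.
Mateo starts after Jonas ends; Jonas is clear from here.
Ravi starts exactly when Mateo ends (back-to-back, no overlap); Mateo is clear from here.
Omar starts exactly when Ravi ends (back-to-back, no overlap); Ravi is clear from here.
Mei starts after Omar ends; Omar is clear from here.
Lucia starts exactly when Mei ends (back-to-back, no overlap).
Every pair is clear; the schedule has no overlaps.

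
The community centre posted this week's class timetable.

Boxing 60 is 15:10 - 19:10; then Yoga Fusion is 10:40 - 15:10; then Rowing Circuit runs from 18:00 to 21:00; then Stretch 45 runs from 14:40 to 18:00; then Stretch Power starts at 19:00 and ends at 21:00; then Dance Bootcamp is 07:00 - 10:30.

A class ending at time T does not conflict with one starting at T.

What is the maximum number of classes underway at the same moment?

3

Sweep the timeline, counting +1 at each start and −1 at each end (ends before starts at a tie):
07:00 start Dance Bootcamp → 1
10:30 end Dance Bootcamp → 0
10:40 start Yoga Fusion → 1
14:40 start Stretch 45 → 2
15:10 end Yoga Fusion → 1
15:10 start Boxing 60 → 2
18:00 end Stretch 45 → 1
18:00 start Rowing Circuit → 2
19:00 start Stretch Power → 3
19:10 end Boxing 60 → 2
21:00 end Rowing Circuit → 1
21:00 end Stretch Power → 0
Peak is 3, at 19:00 (Boxing 60, Rowing Circuit, Stretch Power).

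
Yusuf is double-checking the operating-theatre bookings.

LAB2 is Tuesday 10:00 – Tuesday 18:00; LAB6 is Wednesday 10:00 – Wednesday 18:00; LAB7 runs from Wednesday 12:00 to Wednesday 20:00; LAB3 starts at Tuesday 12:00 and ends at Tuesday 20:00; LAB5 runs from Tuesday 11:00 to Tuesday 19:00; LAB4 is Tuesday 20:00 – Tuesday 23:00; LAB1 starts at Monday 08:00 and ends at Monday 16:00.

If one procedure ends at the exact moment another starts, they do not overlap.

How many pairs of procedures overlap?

Check each pair: they overlap iff neither finishes before the other starts.
Sorted by start: LAB1, LAB2, LAB5, LAB3, LAB4, LAB6, LAB7.
LAB2 starts after LAB1 ends, so nothing later overlaps LAB1 either.
LAB5 starts before LAB2 ends → LAB2 and LAB5 overlap.
LAB3 starts before LAB2 ends → LAB2 and LAB3 overlap.
LAB4 starts after LAB2 ends, so nothing later overlaps LAB2 either.
LAB3 starts before LAB5 ends → LAB5 and LAB3 overlap.
LAB4 starts after LAB5 ends, so nothing later overlaps LAB5 either.
LAB4 starts exactly when LAB3 ends (back-to-back, no overlap), so nothing later overlaps LAB3 either.
LAB6 starts after LAB4 ends, so nothing later overlaps LAB4 either.
LAB7 starts before LAB6 ends → LAB6 and LAB7 overlap.
Overlapping pairs: LAB2 & LAB3, LAB2 & LAB5, LAB3 & LAB5, LAB6 & LAB7 — 4 in total.

4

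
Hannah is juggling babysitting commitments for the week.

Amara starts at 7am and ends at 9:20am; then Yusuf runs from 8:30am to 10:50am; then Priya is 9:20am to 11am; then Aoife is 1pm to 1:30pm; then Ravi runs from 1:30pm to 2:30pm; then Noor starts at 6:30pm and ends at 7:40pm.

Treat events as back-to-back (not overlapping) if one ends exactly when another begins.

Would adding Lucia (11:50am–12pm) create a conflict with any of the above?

Amara: ends 9:20am at or before Lucia starts 11:50am → clear.
Yusuf: ends 10:50am at or before Lucia starts 11:50am → clear.
Priya: ends 11am at or before Lucia starts 11:50am → clear.
Aoife: starts 1pm at or after Lucia ends 12pm → clear.
Ravi: starts 1:30pm at or after Lucia ends 12pm → clear.
Noor: starts 6:30pm at or after Lucia ends 12pm → clear.

No — it doesn't clash with anything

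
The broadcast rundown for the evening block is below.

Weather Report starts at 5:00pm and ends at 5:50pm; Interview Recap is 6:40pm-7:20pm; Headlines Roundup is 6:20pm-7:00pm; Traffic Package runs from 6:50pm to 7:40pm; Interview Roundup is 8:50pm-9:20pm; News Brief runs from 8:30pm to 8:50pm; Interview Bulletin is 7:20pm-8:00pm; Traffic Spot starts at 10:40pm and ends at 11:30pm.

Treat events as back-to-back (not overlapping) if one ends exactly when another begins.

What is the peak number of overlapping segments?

Sort all start/end points and keep a running count:
5:00pm start Weather Report → 1
5:50pm end Weather Report → 0
6:20pm start Headlines Roundup → 1
6:40pm start Interview Recap → 2
6:50pm start Traffic Package → 3
7:00pm end Headlines Roundup → 2
7:20pm end Interview Recap → 1
7:20pm start Interview Bulletin → 2
7:40pm end Traffic Package → 1
8:00pm end Interview Bulletin → 0
8:30pm start News Brief → 1
8:50pm end News Brief → 0
8:50pm start Interview Roundup → 1
9:20pm end Interview Roundup → 0
10:40pm start Traffic Spot → 1
11:30pm end Traffic Spot → 0
Peak is 3, at 6:50pm (Headlines Roundup, Interview Recap, Traffic Package).

3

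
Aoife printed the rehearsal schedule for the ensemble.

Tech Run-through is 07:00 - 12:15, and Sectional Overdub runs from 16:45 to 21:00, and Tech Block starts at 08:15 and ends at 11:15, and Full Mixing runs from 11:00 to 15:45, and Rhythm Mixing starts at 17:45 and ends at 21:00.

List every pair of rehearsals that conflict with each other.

Full Mixing & Tech Block, Full Mixing & Tech Run-through, Rhythm Mixing & Sectional Overdub, Tech Block & Tech Run-through

Sorted by start: Tech Run-through, Tech Block, Full Mixing, Sectional Overdub, Rhythm Mixing.
Tech Block starts before Tech Run-through ends → Tech Run-through and Tech Block overlap.
Full Mixing starts before Tech Run-through ends → Tech Run-through and Full Mixing overlap.
Sectional Overdub starts after Tech Run-through ends; Tech Run-through is clear from here.
Full Mixing starts before Tech Block ends → Tech Block and Full Mixing overlap.
Sectional Overdub starts after Tech Block ends; Tech Block is clear from here.
Sectional Overdub starts after Full Mixing ends; Full Mixing is clear from here.
Rhythm Mixing starts before Sectional Overdub ends → Sectional Overdub and Rhythm Mixing overlap.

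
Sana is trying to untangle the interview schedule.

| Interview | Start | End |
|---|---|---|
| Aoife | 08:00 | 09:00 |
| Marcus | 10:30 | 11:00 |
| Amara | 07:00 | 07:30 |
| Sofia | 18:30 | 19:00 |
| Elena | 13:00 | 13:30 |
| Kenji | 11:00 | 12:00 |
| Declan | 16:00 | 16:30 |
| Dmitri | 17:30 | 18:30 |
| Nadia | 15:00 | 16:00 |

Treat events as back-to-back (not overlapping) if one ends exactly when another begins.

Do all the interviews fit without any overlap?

Sorted by start: Amara, Aoife, Marcus, Kenji, Elena, Nadia, Declan, Dmitri, Sofia.
Aoife starts after Amara ends — done with Amara.
Marcus starts after Aoife ends — done with Aoife.
Kenji starts exactly when Marcus ends (back-to-back, no overlap) — done with Marcus.
Elena starts after Kenji ends — done with Kenji.
Nadia starts after Elena ends — done with Elena.
Declan starts exactly when Nadia ends (back-to-back, no overlap) — done with Nadia.
Dmitri starts after Declan ends — done with Declan.
Sofia starts exactly when Dmitri ends (back-to-back, no overlap).
Every pair is clear; the schedule has no overlaps.

Yes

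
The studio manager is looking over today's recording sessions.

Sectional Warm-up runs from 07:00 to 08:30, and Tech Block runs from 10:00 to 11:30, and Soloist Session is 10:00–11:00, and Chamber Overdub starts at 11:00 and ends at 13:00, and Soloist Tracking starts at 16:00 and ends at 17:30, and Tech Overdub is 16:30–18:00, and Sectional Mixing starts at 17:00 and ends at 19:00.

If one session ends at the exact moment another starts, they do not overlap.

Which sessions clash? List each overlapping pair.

Chamber Overdub & Tech Block, Sectional Mixing & Soloist Tracking, Sectional Mixing & Tech Overdub, Soloist Session & Tech Block, Soloist Tracking & Tech Overdub

Sorted by start: Sectional Warm-up, Tech Block, Soloist Session, Chamber Overdub, Soloist Tracking, Tech Overdub, Sectional Mixing.
Tech Block starts after Sectional Warm-up ends; Sectional Warm-up is clear from here.
Soloist Session starts before Tech Block ends → Tech Block and Soloist Session overlap.
Chamber Overdub starts before Tech Block ends → Tech Block and Chamber Overdub overlap.
Soloist Tracking starts after Tech Block ends; Tech Block is clear from here.
Chamber Overdub starts exactly when Soloist Session ends (back-to-back, no overlap); Soloist Session is clear from here.
Soloist Tracking starts after Chamber Overdub ends; Chamber Overdub is clear from here.
Tech Overdub starts before Soloist Tracking ends → Soloist Tracking and Tech Overdub overlap.
Sectional Mixing starts before Soloist Tracking ends → Soloist Tracking and Sectional Mixing overlap.
Sectional Mixing starts before Tech Overdub ends → Tech Overdub and Sectional Mixing overlap.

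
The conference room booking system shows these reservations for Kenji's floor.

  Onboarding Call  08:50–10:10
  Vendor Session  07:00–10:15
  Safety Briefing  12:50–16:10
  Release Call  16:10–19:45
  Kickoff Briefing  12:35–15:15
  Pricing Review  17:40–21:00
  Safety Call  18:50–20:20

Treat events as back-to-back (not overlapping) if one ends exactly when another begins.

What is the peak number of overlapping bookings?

Walk through starts and ends in time order (an end at T is processed before a start at T):
07:00 start Vendor Session → 1
08:50 start Onboarding Call → 2
10:10 end Onboarding Call → 1
10:15 end Vendor Session → 0
12:35 start Kickoff Briefing → 1
12:50 start Safety Briefing → 2
15:15 end Kickoff Briefing → 1
16:10 end Safety Briefing → 0
16:10 start Release Call → 1
17:40 start Pricing Review → 2
18:50 start Safety Call → 3
19:45 end Release Call → 2
20:20 end Safety Call → 1
21:00 end Pricing Review → 0
Peak is 3, at 18:50 (Pricing Review, Release Call, Safety Call).

3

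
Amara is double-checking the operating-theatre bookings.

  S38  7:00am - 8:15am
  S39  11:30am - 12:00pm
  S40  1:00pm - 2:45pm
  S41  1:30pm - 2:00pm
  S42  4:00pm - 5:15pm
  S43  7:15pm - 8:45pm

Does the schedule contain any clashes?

Sorted by start: S38, S39, S40, S41, S42, S43.
S39 starts after S38 ends — done with S38.
S40 starts after S39 ends — done with S39.
S41 starts before S40 ends → S40 and S41 overlap.
That's a conflict, so the schedule is not conflict-free.

Yes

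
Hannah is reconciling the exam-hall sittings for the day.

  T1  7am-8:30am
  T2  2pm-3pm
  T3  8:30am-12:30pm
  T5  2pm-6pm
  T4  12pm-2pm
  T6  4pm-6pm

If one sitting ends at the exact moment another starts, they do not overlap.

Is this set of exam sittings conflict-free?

Sorted by start: T1, T3, T4, T2, T5, T6.
T3 starts exactly when T1 ends (back-to-back, no overlap), so T1 has no further overlaps.
T4 starts before T3 ends → T3 and T4 overlap.
That's a conflict, so the schedule is not conflict-free.

No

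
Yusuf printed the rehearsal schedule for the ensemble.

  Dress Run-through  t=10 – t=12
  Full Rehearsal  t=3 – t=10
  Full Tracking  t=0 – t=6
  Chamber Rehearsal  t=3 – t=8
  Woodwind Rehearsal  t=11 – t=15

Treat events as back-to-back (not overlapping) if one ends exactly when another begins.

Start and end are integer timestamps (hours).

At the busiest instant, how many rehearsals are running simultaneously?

Sweep the timeline, counting +1 at each start and −1 at each end (ends before starts at a tie):
t=0 start Full Tracking → 1
t=3 start Chamber Rehearsal → 2
t=3 start Full Rehearsal → 3
t=6 end Full Tracking → 2
t=8 end Chamber Rehearsal → 1
t=10 end Full Rehearsal → 0
t=10 start Dress Run-through → 1
t=11 start Woodwind Rehearsal → 2
t=12 end Dress Run-through → 1
t=15 end Woodwind Rehearsal → 0
Peak is 3, at t=3 (Chamber Rehearsal, Full Rehearsal, Full Tracking).

3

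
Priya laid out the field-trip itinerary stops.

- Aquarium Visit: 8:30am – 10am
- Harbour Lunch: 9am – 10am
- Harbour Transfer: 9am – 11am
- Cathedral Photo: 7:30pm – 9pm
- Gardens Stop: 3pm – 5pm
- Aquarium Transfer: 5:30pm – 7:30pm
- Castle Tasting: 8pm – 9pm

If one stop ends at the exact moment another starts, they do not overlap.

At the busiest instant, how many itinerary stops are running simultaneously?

3

Sweep the timeline, counting +1 at each start and −1 at each end (ends before starts at a tie):
8:30am start Aquarium Visit → 1
9am start Harbour Lunch → 2
9am start Harbour Transfer → 3
10am end Aquarium Visit → 2
10am end Harbour Lunch → 1
11am end Harbour Transfer → 0
3pm start Gardens Stop → 1
5pm end Gardens Stop → 0
5:30pm start Aquarium Transfer → 1
7:30pm end Aquarium Transfer → 0
7:30pm start Cathedral Photo → 1
8pm start Castle Tasting → 2
9pm end Castle Tasting → 1
9pm end Cathedral Photo → 0
Peak is 3, at 9am (Aquarium Visit, Harbour Lunch, Harbour Transfer).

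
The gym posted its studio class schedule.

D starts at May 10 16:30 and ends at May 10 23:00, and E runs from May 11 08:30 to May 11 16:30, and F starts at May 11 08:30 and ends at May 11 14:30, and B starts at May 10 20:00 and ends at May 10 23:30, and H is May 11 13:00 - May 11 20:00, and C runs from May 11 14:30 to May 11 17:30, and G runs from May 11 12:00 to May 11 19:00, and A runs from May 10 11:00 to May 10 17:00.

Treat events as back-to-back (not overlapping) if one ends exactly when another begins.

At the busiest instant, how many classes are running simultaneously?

Walk through starts and ends in time order (an end at T is processed before a start at T):
May 10 11:00 start A → 1
May 10 16:30 start D → 2
May 10 17:00 end A → 1
May 10 20:00 start B → 2
May 10 23:00 end D → 1
May 10 23:30 end B → 0
May 11 08:30 start E → 1
May 11 08:30 start F → 2
May 11 12:00 start G → 3
May 11 13:00 start H → 4
May 11 14:30 end F → 3
May 11 14:30 start C → 4
May 11 16:30 end E → 3
May 11 17:30 end C → 2
May 11 19:00 end G → 1
May 11 20:00 end H → 0
Peak is 4, at May 11 13:00 (E, F, G, H).

4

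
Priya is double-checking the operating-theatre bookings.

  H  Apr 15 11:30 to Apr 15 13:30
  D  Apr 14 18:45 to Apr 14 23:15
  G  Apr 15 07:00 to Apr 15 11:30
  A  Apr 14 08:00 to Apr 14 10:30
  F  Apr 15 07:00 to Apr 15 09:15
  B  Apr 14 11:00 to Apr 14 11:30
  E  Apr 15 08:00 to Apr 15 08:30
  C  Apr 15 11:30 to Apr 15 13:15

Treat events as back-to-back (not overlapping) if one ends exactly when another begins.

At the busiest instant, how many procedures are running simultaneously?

Sweep the timeline, counting +1 at each start and −1 at each end (ends before starts at a tie):
Apr 14 08:00 start A → 1
Apr 14 10:30 end A → 0
Apr 14 11:00 start B → 1
Apr 14 11:30 end B → 0
Apr 14 18:45 start D → 1
Apr 14 23:15 end D → 0
Apr 15 07:00 start F → 1
Apr 15 07:00 start G → 2
Apr 15 08:00 start E → 3
Apr 15 08:30 end E → 2
Apr 15 09:15 end F → 1
Apr 15 11:30 end G → 0
Apr 15 11:30 start C → 1
Apr 15 11:30 start H → 2
Apr 15 13:15 end C → 1
Apr 15 13:30 end H → 0
Peak is 3, at Apr 15 08:00 (E, F, G).

3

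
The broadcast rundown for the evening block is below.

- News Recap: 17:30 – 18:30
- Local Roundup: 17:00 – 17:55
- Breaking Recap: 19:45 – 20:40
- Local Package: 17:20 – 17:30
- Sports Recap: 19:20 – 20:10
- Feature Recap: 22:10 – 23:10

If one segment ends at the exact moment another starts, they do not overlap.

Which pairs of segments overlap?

Breaking Recap & Sports Recap, Local Package & Local Roundup, Local Roundup & News Recap

Sorted by start: Local Roundup, Local Package, News Recap, Sports Recap, Breaking Recap, Feature Recap.
Local Package starts before Local Roundup ends → Local Roundup and Local Package overlap.
News Recap starts before Local Roundup ends → Local Roundup and News Recap overlap.
Sports Recap starts after Local Roundup ends, so Local Roundup has no further overlaps.
News Recap starts exactly when Local Package ends (back-to-back, no overlap), so Local Package has no further overlaps.
Sports Recap starts after News Recap ends, so News Recap has no further overlaps.
Breaking Recap starts before Sports Recap ends → Sports Recap and Breaking Recap overlap.
Feature Recap starts after Sports Recap ends.
Feature Recap starts after Breaking Recap ends.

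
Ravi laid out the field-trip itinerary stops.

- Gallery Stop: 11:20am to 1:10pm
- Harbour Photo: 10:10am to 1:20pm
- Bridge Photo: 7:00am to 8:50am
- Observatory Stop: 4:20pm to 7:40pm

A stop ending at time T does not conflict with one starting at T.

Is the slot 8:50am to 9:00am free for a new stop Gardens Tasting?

Bridge Photo: ends 8:50am at or before Gardens Tasting starts 8:50am → clear.
Harbour Photo: starts 10:10am at or after Gardens Tasting ends 9:00am → clear.
Gallery Stop: starts 11:20am at or after Gardens Tasting ends 9:00am → clear.
Observatory Stop: starts 4:20pm at or after Gardens Tasting ends 9:00am → clear.

Yes — the slot is free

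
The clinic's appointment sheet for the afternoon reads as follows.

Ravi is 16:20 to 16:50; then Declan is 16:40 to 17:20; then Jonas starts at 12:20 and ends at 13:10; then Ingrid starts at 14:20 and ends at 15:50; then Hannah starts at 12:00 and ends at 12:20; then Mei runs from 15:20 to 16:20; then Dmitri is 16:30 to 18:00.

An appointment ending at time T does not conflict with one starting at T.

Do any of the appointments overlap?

Two intervals overlap when each starts before the other ends.
Sorted by start: Hannah, Jonas, Ingrid, Mei, Ravi, Dmitri, Declan.
Jonas starts exactly when Hannah ends (back-to-back, no overlap), so nothing later overlaps Hannah either.
Ingrid starts after Jonas ends, so nothing later overlaps Jonas either.
Mei starts before Ingrid ends → Ingrid and Mei overlap.
That's a conflict, so the schedule is not conflict-free.

Yes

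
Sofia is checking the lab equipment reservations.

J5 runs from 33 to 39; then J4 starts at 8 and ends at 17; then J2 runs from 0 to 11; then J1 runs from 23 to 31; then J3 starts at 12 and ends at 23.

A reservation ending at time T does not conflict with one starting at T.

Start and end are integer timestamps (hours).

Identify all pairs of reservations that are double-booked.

J2 & J4, J3 & J4

Check each pair: they overlap iff neither finishes before the other starts.
Sorted by start: J2, J4, J3, J1, J5.
J4 starts before J2 ends → J2 and J4 overlap.
J3 starts after J2 ends — done with J2.
J3 starts before J4 ends → J4 and J3 overlap.
J1 starts after J4 ends — done with J4.
J1 starts exactly when J3 ends (back-to-back, no overlap) — done with J3.
J5 starts after J1 ends.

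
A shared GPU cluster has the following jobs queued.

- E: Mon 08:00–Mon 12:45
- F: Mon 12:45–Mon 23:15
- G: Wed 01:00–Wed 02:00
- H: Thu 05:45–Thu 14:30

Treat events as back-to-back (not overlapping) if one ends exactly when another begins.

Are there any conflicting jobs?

No

Check each pair: they overlap iff neither finishes before the other starts.
Sorted by start: E, F, G, H.
F starts exactly when E ends (back-to-back, no overlap), so E has no further overlaps.
G starts after F ends, so F has no further overlaps.
H starts after G ends.
Every pair is clear; the schedule has no overlaps.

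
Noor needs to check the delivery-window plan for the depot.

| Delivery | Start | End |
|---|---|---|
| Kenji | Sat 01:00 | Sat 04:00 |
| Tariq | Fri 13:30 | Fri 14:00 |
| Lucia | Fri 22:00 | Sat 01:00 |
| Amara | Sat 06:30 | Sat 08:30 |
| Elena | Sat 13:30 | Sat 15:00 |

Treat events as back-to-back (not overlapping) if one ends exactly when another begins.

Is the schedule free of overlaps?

Sorted by start: Tariq, Lucia, Kenji, Amara, Elena.
Lucia starts after Tariq ends — done with Tariq.
Kenji starts exactly when Lucia ends (back-to-back, no overlap) — done with Lucia.
Amara starts after Kenji ends — done with Kenji.
Elena starts after Amara ends.
Every pair is clear; the schedule has no overlaps.

Yes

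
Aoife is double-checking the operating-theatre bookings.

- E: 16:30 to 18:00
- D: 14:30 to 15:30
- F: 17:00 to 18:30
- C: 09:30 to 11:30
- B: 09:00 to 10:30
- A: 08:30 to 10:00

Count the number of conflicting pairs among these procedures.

Sorted by start: A, B, C, D, E, F.
B starts before A ends → A and B overlap.
C starts before A ends → A and C overlap.
D starts after A ends; A is clear from here.
C starts before B ends → B and C overlap.
D starts after B ends; B is clear from here.
D starts after C ends; C is clear from here.
E starts after D ends; D is clear from here.
F starts before E ends → E and F overlap.
Overlapping pairs: A & B, A & C, B & C, E & F — 4 in total.

4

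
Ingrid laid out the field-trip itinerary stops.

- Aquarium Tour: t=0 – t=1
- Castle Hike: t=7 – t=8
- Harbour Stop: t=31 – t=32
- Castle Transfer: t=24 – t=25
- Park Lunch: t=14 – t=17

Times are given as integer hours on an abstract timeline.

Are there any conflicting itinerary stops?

No

Sorted by start: Aquarium Tour, Castle Hike, Park Lunch, Castle Transfer, Harbour Stop.
Castle Hike starts after Aquarium Tour ends; Aquarium Tour is clear from here.
Park Lunch starts after Castle Hike ends; Castle Hike is clear from here.
Castle Transfer starts after Park Lunch ends; Park Lunch is clear from here.
Harbour Stop starts after Castle Transfer ends.
Every pair is clear; the schedule has no overlaps.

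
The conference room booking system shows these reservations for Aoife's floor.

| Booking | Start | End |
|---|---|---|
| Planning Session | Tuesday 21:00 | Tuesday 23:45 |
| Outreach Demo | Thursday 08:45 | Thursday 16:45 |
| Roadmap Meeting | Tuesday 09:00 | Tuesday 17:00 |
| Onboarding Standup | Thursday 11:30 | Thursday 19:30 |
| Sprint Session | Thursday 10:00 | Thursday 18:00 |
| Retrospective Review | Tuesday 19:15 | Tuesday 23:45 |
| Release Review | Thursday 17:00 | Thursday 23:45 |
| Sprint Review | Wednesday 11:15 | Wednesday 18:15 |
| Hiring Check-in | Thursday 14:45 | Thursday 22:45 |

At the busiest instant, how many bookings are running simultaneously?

Sort all start/end points and keep a running count:
Tuesday 09:00 start Roadmap Meeting → 1
Tuesday 17:00 end Roadmap Meeting → 0
Tuesday 19:15 start Retrospective Review → 1
Tuesday 21:00 start Planning Session → 2
Tuesday 23:45 end Planning Session → 1
Tuesday 23:45 end Retrospective Review → 0
Wednesday 11:15 start Sprint Review → 1
Wednesday 18:15 end Sprint Review → 0
Thursday 08:45 start Outreach Demo → 1
Thursday 10:00 start Sprint Session → 2
Thursday 11:30 start Onboarding Standup → 3
Thursday 14:45 start Hiring Check-in → 4
Thursday 16:45 end Outreach Demo → 3
Thursday 17:00 start Release Review → 4
Thursday 18:00 end Sprint Session → 3
Thursday 19:30 end Onboarding Standup → 2
Thursday 22:45 end Hiring Check-in → 1
Thursday 23:45 end Release Review → 0
Peak is 4, at Thursday 14:45 (Hiring Check-in, Onboarding Standup, Outreach Demo, Sprint Session).

4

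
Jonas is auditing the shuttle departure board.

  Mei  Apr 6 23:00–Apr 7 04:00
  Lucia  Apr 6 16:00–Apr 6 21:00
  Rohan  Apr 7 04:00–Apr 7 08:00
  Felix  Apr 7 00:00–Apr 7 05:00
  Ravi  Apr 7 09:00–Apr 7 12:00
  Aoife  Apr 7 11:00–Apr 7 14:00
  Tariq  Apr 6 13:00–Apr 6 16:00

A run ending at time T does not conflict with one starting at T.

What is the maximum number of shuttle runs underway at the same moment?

2

Walk through starts and ends in time order (an end at T is processed before a start at T):
Apr 6 13:00 start Tariq → 1
Apr 6 16:00 end Tariq → 0
Apr 6 16:00 start Lucia → 1
Apr 6 21:00 end Lucia → 0
Apr 6 23:00 start Mei → 1
Apr 7 00:00 start Felix → 2
Apr 7 04:00 end Mei → 1
Apr 7 04:00 start Rohan → 2
Apr 7 05:00 end Felix → 1
Apr 7 08:00 end Rohan → 0
Apr 7 09:00 start Ravi → 1
Apr 7 11:00 start Aoife → 2
Apr 7 12:00 end Ravi → 1
Apr 7 14:00 end Aoife → 0
Peak is 2, at Apr 7 00:00 (Felix, Mei).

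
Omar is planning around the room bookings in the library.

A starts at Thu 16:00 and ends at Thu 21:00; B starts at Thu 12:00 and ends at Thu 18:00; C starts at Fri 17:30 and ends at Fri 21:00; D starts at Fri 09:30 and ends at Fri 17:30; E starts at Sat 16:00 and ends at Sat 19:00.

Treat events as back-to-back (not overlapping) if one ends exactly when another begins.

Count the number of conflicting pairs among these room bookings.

1

Sorted by start: B, A, D, C, E.
A starts before B ends → B and A overlap.
D starts after B ends, so B has no further overlaps.
D starts after A ends, so A has no further overlaps.
C starts exactly when D ends (back-to-back, no overlap), so D has no further overlaps.
E starts after C ends.
Overlapping pairs: A & B — 1 in total.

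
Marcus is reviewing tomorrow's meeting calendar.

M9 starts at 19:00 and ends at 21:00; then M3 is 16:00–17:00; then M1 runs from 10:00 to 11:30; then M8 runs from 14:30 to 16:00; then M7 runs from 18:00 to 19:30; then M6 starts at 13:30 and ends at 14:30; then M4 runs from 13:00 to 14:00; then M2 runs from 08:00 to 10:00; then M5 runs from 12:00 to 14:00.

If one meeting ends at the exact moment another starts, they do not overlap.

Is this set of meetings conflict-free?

No

Sorted by start: M2, M1, M5, M4, M6, M8, M3, M7, M9.
M1 starts exactly when M2 ends (back-to-back, no overlap) — done with M2.
M5 starts after M1 ends — done with M1.
M4 starts before M5 ends → M5 and M4 overlap.
That's a conflict, so the schedule is not conflict-free.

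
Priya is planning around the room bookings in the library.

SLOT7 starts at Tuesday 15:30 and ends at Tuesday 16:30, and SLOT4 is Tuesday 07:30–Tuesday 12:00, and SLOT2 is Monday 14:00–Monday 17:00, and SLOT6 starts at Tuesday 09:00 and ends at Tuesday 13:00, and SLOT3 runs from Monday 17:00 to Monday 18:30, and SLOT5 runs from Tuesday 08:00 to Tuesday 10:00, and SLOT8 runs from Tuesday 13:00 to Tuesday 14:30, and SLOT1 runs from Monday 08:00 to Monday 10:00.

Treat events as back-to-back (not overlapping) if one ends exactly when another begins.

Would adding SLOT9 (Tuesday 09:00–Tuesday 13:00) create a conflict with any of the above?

Yes — it overlaps SLOT4, SLOT5, SLOT6

SLOT1: ends Monday 10:00 at or before SLOT9 starts Tuesday 09:00 → clear.
SLOT2: ends Monday 17:00 at or before SLOT9 starts Tuesday 09:00 → clear.
SLOT3: ends Monday 18:30 at or before SLOT9 starts Tuesday 09:00 → clear.
SLOT4: starts Tuesday 07:30 before SLOT9 ends Tuesday 13:00, and ends Tuesday 12:00 after SLOT9 starts Tuesday 09:00 → overlap.
SLOT5: starts Tuesday 08:00 before SLOT9 ends Tuesday 13:00, and ends Tuesday 10:00 after SLOT9 starts Tuesday 09:00 → overlap.
SLOT6: starts Tuesday 09:00 before SLOT9 ends Tuesday 13:00, and ends Tuesday 13:00 after SLOT9 starts Tuesday 09:00 → overlap.
SLOT8: starts Tuesday 13:00 at or after SLOT9 ends Tuesday 13:00 → clear.
SLOT7: starts Tuesday 15:30 at or after SLOT9 ends Tuesday 13:00 → clear.
SLOT9 overlaps SLOT4, SLOT5, SLOT6.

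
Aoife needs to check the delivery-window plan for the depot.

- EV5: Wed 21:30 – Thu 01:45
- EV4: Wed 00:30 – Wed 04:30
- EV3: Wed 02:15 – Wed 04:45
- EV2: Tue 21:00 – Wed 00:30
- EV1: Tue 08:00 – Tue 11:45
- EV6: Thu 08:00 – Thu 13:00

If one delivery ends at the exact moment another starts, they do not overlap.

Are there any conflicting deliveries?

Yes

Check each pair: they overlap iff neither finishes before the other starts.
Sorted by start: EV1, EV2, EV4, EV3, EV5, EV6.
EV2 starts after EV1 ends — done with EV1.
EV4 starts exactly when EV2 ends (back-to-back, no overlap) — done with EV2.
EV3 starts before EV4 ends → EV4 and EV3 overlap.
That's a conflict, so the schedule is not conflict-free.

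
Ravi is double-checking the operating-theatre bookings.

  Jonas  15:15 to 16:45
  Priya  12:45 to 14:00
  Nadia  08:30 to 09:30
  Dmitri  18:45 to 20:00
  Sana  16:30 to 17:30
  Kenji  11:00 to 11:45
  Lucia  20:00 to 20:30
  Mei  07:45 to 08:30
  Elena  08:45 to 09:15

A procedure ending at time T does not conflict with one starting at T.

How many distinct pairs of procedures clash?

Check each pair: they overlap iff neither finishes before the other starts.
Sorted by start: Mei, Nadia, Elena, Kenji, Priya, Jonas, Sana, Dmitri, Lucia.
Nadia starts exactly when Mei ends (back-to-back, no overlap), so nothing later overlaps Mei either.
Elena starts before Nadia ends → Nadia and Elena overlap.
Kenji starts after Nadia ends, so nothing later overlaps Nadia either.
Kenji starts after Elena ends, so nothing later overlaps Elena either.
Priya starts after Kenji ends, so nothing later overlaps Kenji either.
Jonas starts after Priya ends, so nothing later overlaps Priya either.
Sana starts before Jonas ends → Jonas and Sana overlap.
Dmitri starts after Jonas ends, so nothing later overlaps Jonas either.
Dmitri starts after Sana ends, so nothing later overlaps Sana either.
Lucia starts exactly when Dmitri ends (back-to-back, no overlap).
Overlapping pairs: Elena & Nadia, Jonas & Sana — 2 in total.

2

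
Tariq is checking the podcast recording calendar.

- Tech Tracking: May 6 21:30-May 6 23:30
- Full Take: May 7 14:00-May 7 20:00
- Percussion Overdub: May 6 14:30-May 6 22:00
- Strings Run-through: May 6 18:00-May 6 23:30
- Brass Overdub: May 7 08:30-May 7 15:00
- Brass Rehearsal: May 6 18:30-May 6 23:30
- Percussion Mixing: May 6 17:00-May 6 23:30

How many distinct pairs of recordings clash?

11

Sorted by start: Percussion Overdub, Percussion Mixing, Strings Run-through, Brass Rehearsal, Tech Tracking, Brass Overdub, Full Take.
Percussion Mixing starts before Percussion Overdub ends → Percussion Overdub and Percussion Mixing overlap.
Strings Run-through starts before Percussion Overdub ends → Percussion Overdub and Strings Run-through overlap.
Brass Rehearsal starts before Percussion Overdub ends → Percussion Overdub and Brass Rehearsal overlap.
Tech Tracking starts before Percussion Overdub ends → Percussion Overdub and Tech Tracking overlap.
Brass Overdub starts after Percussion Overdub ends; Percussion Overdub is clear from here.
Strings Run-through starts before Percussion Mixing ends → Percussion Mixing and Strings Run-through overlap.
Brass Rehearsal starts before Percussion Mixing ends → Percussion Mixing and Brass Rehearsal overlap.
Tech Tracking starts before Percussion Mixing ends → Percussion Mixing and Tech Tracking overlap.
Brass Overdub starts after Percussion Mixing ends; Percussion Mixing is clear from here.
Brass Rehearsal starts before Strings Run-through ends → Strings Run-through and Brass Rehearsal overlap.
Tech Tracking starts before Strings Run-through ends → Strings Run-through and Tech Tracking overlap.
Brass Overdub starts after Strings Run-through ends; Strings Run-through is clear from here.
Tech Tracking starts before Brass Rehearsal ends → Brass Rehearsal and Tech Tracking overlap.
Brass Overdub starts after Brass Rehearsal ends; Brass Rehearsal is clear from here.
Brass Overdub starts after Tech Tracking ends; Tech Tracking is clear from here.
Full Take starts before Brass Overdub ends → Brass Overdub and Full Take overlap.
Overlapping pairs: Brass Overdub & Full Take, Brass Rehearsal & Percussion Mixing, Brass Rehearsal & Percussion Overdub, Brass Rehearsal & Strings Run-through, Brass Rehearsal & Tech Tracking, Percussion Mixing & Percussion Overdub, Percussion Mixing & Strings Run-through, Percussion Mixing & Tech Tracking, Percussion Overdub & Strings Run-through, Percussion Overdub & Tech Tracking, Strings Run-through & Tech Tracking — 11 in total.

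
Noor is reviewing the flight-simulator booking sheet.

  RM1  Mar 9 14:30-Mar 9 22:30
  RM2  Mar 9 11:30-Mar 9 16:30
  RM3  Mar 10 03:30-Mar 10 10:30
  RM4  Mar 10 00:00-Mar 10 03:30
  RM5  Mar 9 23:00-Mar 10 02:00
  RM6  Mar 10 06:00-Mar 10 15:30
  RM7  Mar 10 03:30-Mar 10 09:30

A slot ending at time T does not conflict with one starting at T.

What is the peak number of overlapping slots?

3

Sort all start/end points and keep a running count:
Mar 9 11:30 start RM2 → 1
Mar 9 14:30 start RM1 → 2
Mar 9 16:30 end RM2 → 1
Mar 9 22:30 end RM1 → 0
Mar 9 23:00 start RM5 → 1
Mar 10 00:00 start RM4 → 2
Mar 10 02:00 end RM5 → 1
Mar 10 03:30 end RM4 → 0
Mar 10 03:30 start RM3 → 1
Mar 10 03:30 start RM7 → 2
Mar 10 06:00 start RM6 → 3
Mar 10 09:30 end RM7 → 2
Mar 10 10:30 end RM3 → 1
Mar 10 15:30 end RM6 → 0
Peak is 3, at Mar 10 06:00 (RM3, RM6, RM7).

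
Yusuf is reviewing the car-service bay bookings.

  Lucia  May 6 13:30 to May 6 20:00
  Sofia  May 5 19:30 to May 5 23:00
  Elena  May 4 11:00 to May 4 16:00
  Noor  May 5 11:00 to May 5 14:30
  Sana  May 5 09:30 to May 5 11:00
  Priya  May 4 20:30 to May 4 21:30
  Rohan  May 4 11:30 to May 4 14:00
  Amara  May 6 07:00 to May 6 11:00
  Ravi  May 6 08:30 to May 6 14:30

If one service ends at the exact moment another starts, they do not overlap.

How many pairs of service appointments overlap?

3

Check each pair: they overlap iff neither finishes before the other starts.
Sorted by start: Elena, Rohan, Priya, Sana, Noor, Sofia, Amara, Ravi, Lucia.
Rohan starts before Elena ends → Elena and Rohan overlap.
Priya starts after Elena ends; Elena is clear from here.
Priya starts after Rohan ends; Rohan is clear from here.
Sana starts after Priya ends; Priya is clear from here.
Noor starts exactly when Sana ends (back-to-back, no overlap); Sana is clear from here.
Sofia starts after Noor ends; Noor is clear from here.
Amara starts after Sofia ends; Sofia is clear from here.
Ravi starts before Amara ends → Amara and Ravi overlap.
Lucia starts after Amara ends.
Lucia starts before Ravi ends → Ravi and Lucia overlap.
Overlapping pairs: Amara & Ravi, Elena & Rohan, Lucia & Ravi — 3 in total.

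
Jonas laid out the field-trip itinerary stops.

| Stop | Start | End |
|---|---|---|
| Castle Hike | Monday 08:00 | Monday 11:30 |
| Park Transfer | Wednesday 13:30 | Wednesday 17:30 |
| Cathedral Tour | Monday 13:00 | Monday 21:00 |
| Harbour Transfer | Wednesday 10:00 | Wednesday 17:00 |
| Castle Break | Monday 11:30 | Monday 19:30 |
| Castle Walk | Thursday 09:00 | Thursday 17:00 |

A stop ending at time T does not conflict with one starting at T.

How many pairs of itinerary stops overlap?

2

Check each pair: they overlap iff neither finishes before the other starts.
Sorted by start: Castle Hike, Castle Break, Cathedral Tour, Harbour Transfer, Park Transfer, Castle Walk.
Castle Break starts exactly when Castle Hike ends (back-to-back, no overlap); Castle Hike is clear from here.
Cathedral Tour starts before Castle Break ends → Castle Break and Cathedral Tour overlap.
Harbour Transfer starts after Castle Break ends; Castle Break is clear from here.
Harbour Transfer starts after Cathedral Tour ends; Cathedral Tour is clear from here.
Park Transfer starts before Harbour Transfer ends → Harbour Transfer and Park Transfer overlap.
Castle Walk starts after Harbour Transfer ends.
Castle Walk starts after Park Transfer ends.
Overlapping pairs: Castle Break & Cathedral Tour, Harbour Transfer & Park Transfer — 2 in total.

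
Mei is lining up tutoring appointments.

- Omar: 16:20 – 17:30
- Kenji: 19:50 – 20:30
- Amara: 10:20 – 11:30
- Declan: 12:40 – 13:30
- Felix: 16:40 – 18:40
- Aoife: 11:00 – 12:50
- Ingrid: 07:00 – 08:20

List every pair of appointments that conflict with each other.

Amara & Aoife, Aoife & Declan, Felix & Omar

Check each pair: they overlap iff neither finishes before the other starts.
Sorted by start: Ingrid, Amara, Aoife, Declan, Omar, Felix, Kenji.
Amara starts after Ingrid ends, so nothing later overlaps Ingrid either.
Aoife starts before Amara ends → Amara and Aoife overlap.
Declan starts after Amara ends, so nothing later overlaps Amara either.
Declan starts before Aoife ends → Aoife and Declan overlap.
Omar starts after Aoife ends, so nothing later overlaps Aoife either.
Omar starts after Declan ends, so nothing later overlaps Declan either.
Felix starts before Omar ends → Omar and Felix overlap.
Kenji starts after Omar ends.
Kenji starts after Felix ends.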